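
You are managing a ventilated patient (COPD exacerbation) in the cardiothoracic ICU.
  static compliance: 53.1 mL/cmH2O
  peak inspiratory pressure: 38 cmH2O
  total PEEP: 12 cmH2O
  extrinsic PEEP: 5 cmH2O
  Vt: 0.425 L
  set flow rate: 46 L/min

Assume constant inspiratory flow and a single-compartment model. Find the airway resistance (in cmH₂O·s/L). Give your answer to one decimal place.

Flow: 46 L/min ÷ 60 = 0.7667 L/s.
Total PEEP = 12 cmH2O (set 5 + intrinsic 7); this is the baseline alveolar pressure.
Equation of motion (constant flow): PIP = Vt/C + R·V̇ + PEEP.
R·V̇ = PIP − Vt/C − PEEP = 38 − 425/53.1 − 12 = 38 − 8.004 − 12 = 17.996 cmH2O.
R = 17.996 / 0.7667 = 23.472 cmH2O·s/L.

23.5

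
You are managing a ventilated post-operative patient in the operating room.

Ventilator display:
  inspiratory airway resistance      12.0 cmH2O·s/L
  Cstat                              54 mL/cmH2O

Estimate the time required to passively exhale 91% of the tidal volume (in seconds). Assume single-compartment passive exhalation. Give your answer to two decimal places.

τ = R × C = 12.0 × 54 mL/cmH2O = 12.0 × 0.054 L/cmH2O = 0.648 s.
Exhaled fraction f = 1 − e^(−t/τ) → t = −τ·ln(1 − f) = −0.648·ln(0.09) = 1.56 s.

1.56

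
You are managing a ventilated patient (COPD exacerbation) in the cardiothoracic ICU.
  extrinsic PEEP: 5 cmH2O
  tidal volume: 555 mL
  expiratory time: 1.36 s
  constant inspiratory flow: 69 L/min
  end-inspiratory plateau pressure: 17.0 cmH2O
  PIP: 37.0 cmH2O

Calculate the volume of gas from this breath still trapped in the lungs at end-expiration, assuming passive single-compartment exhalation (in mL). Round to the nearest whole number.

102

Flow: 69 L/min ÷ 60 = 1.15 L/s.
R = (PIP − Pplat)/V̇ = (37.0 − 17.0) / 1.15 = 20.0/1.15 = 17.391 cmH2O·s/L.
C = Vt/(Pplat − PEEP) = 555.0 / (17.0 − 5) = 555.0/12.0 = 46.25 mL/cmH2O.
τ = R × C = 17.391 × 0.04625 L/cmH2O = 0.8043 s.
Fraction remaining = e^(−Te/τ) = e^(−1.36/0.8043) = 0.1844.
Trapped volume = 555.0 × 0.1844 = 102.34 mL.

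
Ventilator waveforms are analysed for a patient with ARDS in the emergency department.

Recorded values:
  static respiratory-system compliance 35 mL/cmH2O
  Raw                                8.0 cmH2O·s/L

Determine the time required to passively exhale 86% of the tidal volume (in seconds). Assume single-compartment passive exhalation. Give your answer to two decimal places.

0.55

τ = R × C = 8.0 × 35 mL/cmH2O = 8.0 × 0.035 L/cmH2O = 0.28 s.
Exhaled fraction f = 1 − e^(−t/τ) → t = −τ·ln(1 − f) = −0.28·ln(0.14) = 0.5505 s.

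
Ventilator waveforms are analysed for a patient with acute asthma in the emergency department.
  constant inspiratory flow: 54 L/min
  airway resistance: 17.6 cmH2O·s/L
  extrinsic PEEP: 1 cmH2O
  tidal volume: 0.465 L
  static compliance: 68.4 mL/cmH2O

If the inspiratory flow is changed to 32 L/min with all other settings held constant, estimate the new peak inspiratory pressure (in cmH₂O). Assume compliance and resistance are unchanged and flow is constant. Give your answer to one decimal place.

17.2

Flow: 54 L/min ÷ 60 = 0.9 L/s.
New flow: 32 L/min ÷ 60 = 0.5333 L/s.
PIP = Vt/C + R·V̇ + PEEP (constant-flow equation of motion).
Only the resistive term changes: ΔPIP = R × ΔV̇ = 17.6 × (0.5333 − 0.9) = 17.6 × -0.3667 = -6.454 cmH2O.
Original PIP = 465/68.4 + 17.6×0.9 + 1 = 23.638 cmH2O; new PIP = 23.638 + (-6.454) = 17.184 cmH2O.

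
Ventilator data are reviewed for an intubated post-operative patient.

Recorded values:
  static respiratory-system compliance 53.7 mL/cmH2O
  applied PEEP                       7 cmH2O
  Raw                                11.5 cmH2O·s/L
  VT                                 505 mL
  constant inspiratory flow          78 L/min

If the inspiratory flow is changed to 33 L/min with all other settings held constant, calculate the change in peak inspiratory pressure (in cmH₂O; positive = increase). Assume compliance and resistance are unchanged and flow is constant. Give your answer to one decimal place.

Flow: 78 L/min ÷ 60 = 1.3 L/s.
New flow: 33 L/min ÷ 60 = 0.55 L/s.
PIP = Vt/C + R·V̇ + PEEP (constant-flow equation of motion).
Only the resistive term changes: ΔPIP = R × ΔV̇ = 11.5 × (0.55 − 1.3) = 11.5 × -0.75 = -8.625 cmH2O.

-8.6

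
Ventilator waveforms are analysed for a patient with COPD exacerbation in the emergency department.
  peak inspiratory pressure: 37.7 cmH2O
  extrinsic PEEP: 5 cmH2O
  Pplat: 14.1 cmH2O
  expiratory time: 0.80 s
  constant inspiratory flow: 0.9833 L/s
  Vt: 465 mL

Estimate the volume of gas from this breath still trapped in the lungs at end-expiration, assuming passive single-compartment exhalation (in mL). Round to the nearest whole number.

242

R = (PIP − Pplat)/V̇ = (37.7 − 14.1) / 0.9833 = 23.6/0.9833 = 24.001 cmH2O·s/L.
C = Vt/(Pplat − PEEP) = 465.0 / (14.1 − 5) = 465.0/9.1 = 51.099 mL/cmH2O.
τ = R × C = 24.001 × 0.0511 L/cmH2O = 1.226 s.
Fraction remaining = e^(−Te/τ) = e^(−0.80/1.226) = 0.5207.
Trapped volume = 465.0 × 0.5207 = 242.13 mL.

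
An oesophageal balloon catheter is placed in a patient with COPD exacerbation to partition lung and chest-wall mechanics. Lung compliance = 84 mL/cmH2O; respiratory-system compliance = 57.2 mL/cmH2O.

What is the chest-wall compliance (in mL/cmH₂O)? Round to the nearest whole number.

1/Ccw = 1/Crs − 1/CL.
1/Ccw = 1/57.2 − 1/84 = 0.005578.
Ccw = 179.28 mL/cmH2O.

179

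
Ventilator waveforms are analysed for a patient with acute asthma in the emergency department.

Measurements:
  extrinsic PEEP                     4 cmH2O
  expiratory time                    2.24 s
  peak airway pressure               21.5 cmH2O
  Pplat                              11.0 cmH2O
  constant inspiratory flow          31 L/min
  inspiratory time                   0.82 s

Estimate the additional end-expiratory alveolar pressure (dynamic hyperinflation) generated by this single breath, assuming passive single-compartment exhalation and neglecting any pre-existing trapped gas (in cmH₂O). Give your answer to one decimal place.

1.1

Flow: 31 L/min ÷ 60 = 0.5167 L/s.
Vt = flow × Ti = 0.5167 L/s × 0.82 s × 1000 mL/L = 423.69 mL.
R = (PIP − Pplat)/V̇ = (21.5 − 11.0) / 0.5167 = 10.5/0.5167 = 20.321 cmH2O·s/L.
C = Vt/(Pplat − PEEP) = 423.69 / (11.0 − 4) = 423.69/7.0 = 60.527 mL/cmH2O.
τ = R × C = 20.321 × 0.06053 L/cmH2O = 1.23 s.
Fraction remaining = e^(−Te/τ) = e^(−2.24/1.23) = 0.1618; trapped volume = 423.69 × 0.1618 = 68.553 mL.
Additional alveolar pressure from trapping ≈ V_trapped / C = 68.553 / 60.527 = 1.133 cmH2O.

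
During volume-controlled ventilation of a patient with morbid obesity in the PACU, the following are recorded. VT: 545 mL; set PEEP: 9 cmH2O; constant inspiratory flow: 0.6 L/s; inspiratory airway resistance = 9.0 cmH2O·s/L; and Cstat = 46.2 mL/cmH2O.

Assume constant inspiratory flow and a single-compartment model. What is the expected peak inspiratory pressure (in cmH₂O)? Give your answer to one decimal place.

Equation of motion (constant flow): PIP = Vt/C + R·V̇ + PEEP.
PIP = 545/46.2 + 9.0×0.6 + 9 = 11.797 + 5.4 + 9 = 26.197 cmH2O.

26.2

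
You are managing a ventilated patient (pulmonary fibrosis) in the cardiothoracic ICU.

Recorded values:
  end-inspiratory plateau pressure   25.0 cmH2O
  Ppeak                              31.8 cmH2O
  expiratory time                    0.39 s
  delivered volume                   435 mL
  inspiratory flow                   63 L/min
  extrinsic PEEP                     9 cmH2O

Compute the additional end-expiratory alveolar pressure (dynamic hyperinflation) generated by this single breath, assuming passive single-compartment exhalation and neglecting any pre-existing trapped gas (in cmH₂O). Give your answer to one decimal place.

Flow: 63 L/min ÷ 60 = 1.05 L/s.
R = (PIP − Pplat)/V̇ = (31.8 − 25.0) / 1.05 = 6.8/1.05 = 6.476 cmH2O·s/L.
C = Vt/(Pplat − PEEP) = 435.0 / (25.0 − 9) = 435.0/16.0 = 27.188 mL/cmH2O.
τ = R × C = 6.476 × 0.02719 L/cmH2O = 0.1761 s.
Fraction remaining = e^(−Te/τ) = e^(−0.39/0.1761) = 0.1092; trapped volume = 435.0 × 0.1092 = 47.502 mL.
Additional alveolar pressure from trapping ≈ V_trapped / C = 47.502 / 27.188 = 1.747 cmH2O.

1.7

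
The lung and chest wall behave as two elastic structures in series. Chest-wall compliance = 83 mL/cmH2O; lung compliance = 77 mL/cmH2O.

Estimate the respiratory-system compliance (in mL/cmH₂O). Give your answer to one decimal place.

Lung and chest wall are elastances in series: 1/Crs = 1/CL + 1/Ccw.
1/Crs = 1/77 + 1/83 = 0.02504.
Crs = 39.936 mL/cmH2O.

39.9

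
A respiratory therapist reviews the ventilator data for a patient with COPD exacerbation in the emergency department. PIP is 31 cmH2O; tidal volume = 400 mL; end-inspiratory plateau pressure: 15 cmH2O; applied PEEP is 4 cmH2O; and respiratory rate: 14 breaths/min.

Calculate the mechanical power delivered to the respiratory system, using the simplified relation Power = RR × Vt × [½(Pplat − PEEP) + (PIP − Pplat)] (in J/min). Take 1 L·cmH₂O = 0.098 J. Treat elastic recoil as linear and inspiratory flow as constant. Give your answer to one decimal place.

11.8

Per-breath work = Vt × [½(Pplat−PEEP) + (PIP−Pplat)] = 0.400 × [0.5×11.0 + 16.0] = 0.400 × 21.5 = 8.6 L·cmH2O.
Power = 14 × 8.6 = 120.4 L·cmH2O/min.
× 0.098 J/(L·cmH2O) → 11.799 J/min.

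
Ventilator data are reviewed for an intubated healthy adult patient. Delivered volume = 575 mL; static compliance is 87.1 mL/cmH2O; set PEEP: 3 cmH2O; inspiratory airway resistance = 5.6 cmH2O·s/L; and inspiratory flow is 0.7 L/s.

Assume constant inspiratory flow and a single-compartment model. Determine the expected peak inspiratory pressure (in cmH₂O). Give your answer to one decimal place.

13.5

Equation of motion (constant flow): PIP = Vt/C + R·V̇ + PEEP.
PIP = 575/87.1 + 5.6×0.7 + 3 = 6.602 + 3.92 + 3 = 13.522 cmH2O.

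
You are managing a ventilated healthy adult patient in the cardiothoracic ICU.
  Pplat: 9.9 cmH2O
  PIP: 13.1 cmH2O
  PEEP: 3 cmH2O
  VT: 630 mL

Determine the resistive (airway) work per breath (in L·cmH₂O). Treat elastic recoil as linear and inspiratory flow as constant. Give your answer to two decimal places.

With constant inspiratory flow the resistive pressure is constant at PIP − Pplat = 13.1 − 9.9 = 3.2 cmH2O, so resistive work = 3.2 × 0.630 = 2.016 L·cmH2O.

2.02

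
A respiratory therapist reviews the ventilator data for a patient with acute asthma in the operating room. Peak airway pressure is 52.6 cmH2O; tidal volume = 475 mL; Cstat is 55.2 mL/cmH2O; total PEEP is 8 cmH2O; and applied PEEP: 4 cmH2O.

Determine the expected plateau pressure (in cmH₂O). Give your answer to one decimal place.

16.6

End-expiratory occlusion gives total PEEP = 8 cmH2O (intrinsic PEEP = 8 − 4 = 4). Use total PEEP for the elastic gradient.
Pplat = PEEPtotal + Vt / Cstat = 8 + 475 / 55.2 = 8 + 8.605 = 16.605 cmH2O.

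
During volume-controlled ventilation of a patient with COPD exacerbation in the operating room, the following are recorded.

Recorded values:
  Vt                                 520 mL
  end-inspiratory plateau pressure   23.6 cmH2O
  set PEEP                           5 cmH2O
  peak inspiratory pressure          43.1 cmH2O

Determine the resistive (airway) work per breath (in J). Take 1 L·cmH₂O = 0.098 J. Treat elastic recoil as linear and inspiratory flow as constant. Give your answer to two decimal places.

With constant inspiratory flow the resistive pressure is constant at PIP − Pplat = 43.1 − 23.6 = 19.5 cmH2O, so resistive work = 19.5 × 0.520 = 10.14 L·cmH2O.
× 0.098 J/(L·cmH2O) → 0.9937 J.

0.99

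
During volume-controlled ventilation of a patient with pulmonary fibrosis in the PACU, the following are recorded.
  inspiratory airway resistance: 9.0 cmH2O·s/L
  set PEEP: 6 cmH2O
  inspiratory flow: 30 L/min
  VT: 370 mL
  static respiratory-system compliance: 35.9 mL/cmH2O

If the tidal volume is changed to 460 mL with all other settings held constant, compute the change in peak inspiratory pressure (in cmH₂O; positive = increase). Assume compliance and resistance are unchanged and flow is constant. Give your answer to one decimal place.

PIP = Vt/C + R·V̇ + PEEP (constant-flow equation of motion).
Only the elastic term changes: ΔPIP = ΔVt / C = (460 − 370) / 35.9 = 2.507 cmH2O.

2.5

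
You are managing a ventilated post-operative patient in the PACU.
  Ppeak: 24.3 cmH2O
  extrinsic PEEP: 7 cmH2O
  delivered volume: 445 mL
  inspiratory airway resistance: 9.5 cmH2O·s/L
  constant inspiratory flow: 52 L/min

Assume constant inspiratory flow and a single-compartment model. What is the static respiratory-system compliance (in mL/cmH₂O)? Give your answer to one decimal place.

Flow: 52 L/min ÷ 60 = 0.8667 L/s.
Equation of motion (constant flow): PIP = Vt/C + R·V̇ + PEEP.
Vt/C = PIP − R·V̇ − PEEP = 24.3 − 9.5×0.8667 − 7 = 24.3 − 8.234 − 7 = 9.066 cmH2O.
C = Vt / 9.066 = 445 / 9.066 = 49.084 mL/cmH2O.

49.1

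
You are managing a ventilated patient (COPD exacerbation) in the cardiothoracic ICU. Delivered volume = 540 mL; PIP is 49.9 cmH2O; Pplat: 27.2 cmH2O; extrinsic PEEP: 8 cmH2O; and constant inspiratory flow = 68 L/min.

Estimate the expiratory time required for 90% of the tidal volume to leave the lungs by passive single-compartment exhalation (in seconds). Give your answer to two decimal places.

Flow: 68 L/min ÷ 60 = 1.1333 L/s.
R = (PIP − Pplat)/V̇ = (49.9 − 27.2) / 1.1333 = 22.7/1.1333 = 20.03 cmH2O·s/L.
C = Vt/(Pplat − PEEP) = 540.0 / (27.2 − 8) = 540.0/19.2 = 28.125 mL/cmH2O.
τ = R × C = 20.03 × 0.02813 L/cmH2O = 0.5634 s.
t = −τ·ln(1 − 0.90) = −0.5634·ln(0.1) = 1.297 s.

1.30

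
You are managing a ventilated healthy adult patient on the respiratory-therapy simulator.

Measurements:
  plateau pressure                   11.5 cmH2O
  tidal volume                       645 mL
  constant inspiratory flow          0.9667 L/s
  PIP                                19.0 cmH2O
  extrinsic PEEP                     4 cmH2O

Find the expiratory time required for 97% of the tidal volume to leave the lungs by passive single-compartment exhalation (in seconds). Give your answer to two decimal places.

2.34

R = (PIP − Pplat)/V̇ = (19.0 − 11.5) / 0.9667 = 7.5/0.9667 = 7.758 cmH2O·s/L.
C = Vt/(Pplat − PEEP) = 645.0 / (11.5 − 4) = 645.0/7.5 = 86.0 mL/cmH2O.
τ = R × C = 7.758 × 0.086 L/cmH2O = 0.6672 s.
t = −τ·ln(1 − 0.97) = −0.6672·ln(0.03) = 2.34 s.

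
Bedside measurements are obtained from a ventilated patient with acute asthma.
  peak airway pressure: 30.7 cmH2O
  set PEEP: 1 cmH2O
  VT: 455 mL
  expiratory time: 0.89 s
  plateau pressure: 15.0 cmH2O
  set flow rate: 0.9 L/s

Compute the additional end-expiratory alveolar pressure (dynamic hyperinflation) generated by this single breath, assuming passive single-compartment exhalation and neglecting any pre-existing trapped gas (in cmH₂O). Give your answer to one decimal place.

2.9

R = (PIP − Pplat)/V̇ = (30.7 − 15.0) / 0.9 = 15.7/0.9 = 17.444 cmH2O·s/L.
C = Vt/(Pplat − PEEP) = 455.0 / (15.0 − 1) = 455.0/14.0 = 32.5 mL/cmH2O.
τ = R × C = 17.444 × 0.0325 L/cmH2O = 0.5669 s.
Fraction remaining = e^(−Te/τ) = e^(−0.89/0.5669) = 0.2081; trapped volume = 455.0 × 0.2081 = 94.686 mL.
Additional alveolar pressure from trapping ≈ V_trapped / C = 94.686 / 32.5 = 2.913 cmH2O.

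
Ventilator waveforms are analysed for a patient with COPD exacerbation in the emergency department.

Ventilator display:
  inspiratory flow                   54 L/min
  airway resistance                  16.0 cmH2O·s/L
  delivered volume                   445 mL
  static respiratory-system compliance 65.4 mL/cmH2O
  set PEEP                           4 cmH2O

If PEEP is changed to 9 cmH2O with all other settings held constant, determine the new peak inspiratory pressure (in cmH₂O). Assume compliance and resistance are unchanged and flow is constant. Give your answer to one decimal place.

Flow: 54 L/min ÷ 60 = 0.9 L/s.
PIP = Vt/C + R·V̇ + PEEP (constant-flow equation of motion).
Only the baseline term changes: ΔPIP = ΔPEEP = 9 − 4 = 5.0 cmH2O.
Original PIP = 445/65.4 + 16.0×0.9 + 4 = 25.204 cmH2O; new PIP = 25.204 + (5.0) = 30.204 cmH2O.

30.2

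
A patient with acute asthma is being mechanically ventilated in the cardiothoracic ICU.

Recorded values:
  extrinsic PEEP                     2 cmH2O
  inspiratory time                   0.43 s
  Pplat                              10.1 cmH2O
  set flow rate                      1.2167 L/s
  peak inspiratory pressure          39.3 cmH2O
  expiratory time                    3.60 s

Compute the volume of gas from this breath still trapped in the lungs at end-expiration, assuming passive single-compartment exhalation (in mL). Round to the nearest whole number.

51

Vt = flow × Ti = 1.2167 L/s × 0.43 s × 1000 mL/L = 523.18 mL.
R = (PIP − Pplat)/V̇ = (39.3 − 10.1) / 1.2167 = 29.2/1.2167 = 23.999 cmH2O·s/L.
C = Vt/(Pplat − PEEP) = 523.18 / (10.1 − 2) = 523.18/8.1 = 64.59 mL/cmH2O.
τ = R × C = 23.999 × 0.06459 L/cmH2O = 1.55 s.
Fraction remaining = e^(−Te/τ) = e^(−3.60/1.55) = 0.09802.
Trapped volume = 523.18 × 0.09802 = 51.282 mL.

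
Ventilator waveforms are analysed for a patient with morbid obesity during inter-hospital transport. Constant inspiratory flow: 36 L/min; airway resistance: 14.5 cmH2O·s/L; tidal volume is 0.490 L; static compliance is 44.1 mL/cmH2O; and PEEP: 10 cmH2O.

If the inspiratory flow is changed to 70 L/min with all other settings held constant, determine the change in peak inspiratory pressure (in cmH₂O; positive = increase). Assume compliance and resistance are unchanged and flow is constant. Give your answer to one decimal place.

Flow: 36 L/min ÷ 60 = 0.6 L/s.
New flow: 70 L/min ÷ 60 = 1.1667 L/s.
PIP = Vt/C + R·V̇ + PEEP (constant-flow equation of motion).
Only the resistive term changes: ΔPIP = R × ΔV̇ = 14.5 × (1.1667 − 0.6) = 14.5 × 0.5667 = 8.217 cmH2O.

8.2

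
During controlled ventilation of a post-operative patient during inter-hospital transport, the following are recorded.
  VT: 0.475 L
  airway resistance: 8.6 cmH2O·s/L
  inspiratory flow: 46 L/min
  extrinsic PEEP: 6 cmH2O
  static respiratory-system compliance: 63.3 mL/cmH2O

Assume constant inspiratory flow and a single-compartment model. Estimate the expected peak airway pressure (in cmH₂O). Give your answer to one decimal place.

20.1

Flow: 46 L/min ÷ 60 = 0.7667 L/s.
Equation of motion (constant flow): PIP = Vt/C + R·V̇ + PEEP.
PIP = 475/63.3 + 8.6×0.7667 + 6 = 7.504 + 6.594 + 6 = 20.098 cmH2O.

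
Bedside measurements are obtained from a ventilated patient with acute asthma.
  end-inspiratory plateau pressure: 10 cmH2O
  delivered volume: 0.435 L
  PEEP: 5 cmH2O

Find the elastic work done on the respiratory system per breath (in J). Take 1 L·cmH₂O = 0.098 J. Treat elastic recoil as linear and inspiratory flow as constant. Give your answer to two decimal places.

0.11

Elastic work ≈ ½ × (Pplat − PEEP) × Vt = 0.5 × (10 − 5) × 0.435 L = 0.5 × 5.0 × 0.435 = 1.088 L·cmH2O.
× 0.098 J/(L·cmH2O) → 0.1066 J.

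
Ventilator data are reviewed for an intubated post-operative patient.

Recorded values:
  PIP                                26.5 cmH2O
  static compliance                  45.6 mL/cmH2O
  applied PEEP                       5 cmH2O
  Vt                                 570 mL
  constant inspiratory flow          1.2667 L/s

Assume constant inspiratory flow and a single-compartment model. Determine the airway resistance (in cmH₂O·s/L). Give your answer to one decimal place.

7.1

Equation of motion (constant flow): PIP = Vt/C + R·V̇ + PEEP.
R·V̇ = PIP − Vt/C − PEEP = 26.5 − 570/45.6 − 5 = 26.5 − 12.5 − 5 = 9.0 cmH2O.
R = 9.0 / 1.2667 = 7.105 cmH2O·s/L.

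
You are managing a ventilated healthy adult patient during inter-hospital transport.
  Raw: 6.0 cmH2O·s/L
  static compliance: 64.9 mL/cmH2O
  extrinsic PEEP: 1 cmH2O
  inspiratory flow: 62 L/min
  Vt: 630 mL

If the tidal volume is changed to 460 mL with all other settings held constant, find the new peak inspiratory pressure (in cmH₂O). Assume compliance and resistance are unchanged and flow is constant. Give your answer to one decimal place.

Flow: 62 L/min ÷ 60 = 1.0333 L/s.
PIP = Vt/C + R·V̇ + PEEP (constant-flow equation of motion).
Only the elastic term changes: ΔPIP = ΔVt / C = (460 − 630) / 64.9 = -2.619 cmH2O.
Original PIP = 630/64.9 + 6.0×1.0333 + 1 = 16.907 cmH2O; new PIP = 16.907 + (-2.619) = 14.288 cmH2O.

14.3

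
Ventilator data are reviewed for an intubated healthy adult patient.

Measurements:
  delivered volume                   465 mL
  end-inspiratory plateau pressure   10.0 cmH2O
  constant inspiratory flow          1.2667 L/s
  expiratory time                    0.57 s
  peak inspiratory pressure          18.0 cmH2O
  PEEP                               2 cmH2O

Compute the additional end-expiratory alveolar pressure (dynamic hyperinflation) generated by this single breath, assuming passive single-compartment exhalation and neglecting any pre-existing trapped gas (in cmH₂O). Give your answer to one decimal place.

1.7

R = (PIP − Pplat)/V̇ = (18.0 − 10.0) / 1.2667 = 8.0/1.2667 = 6.316 cmH2O·s/L.
C = Vt/(Pplat − PEEP) = 465.0 / (10.0 − 2) = 465.0/8.0 = 58.125 mL/cmH2O.
τ = R × C = 6.316 × 0.05813 L/cmH2O = 0.3671 s.
Fraction remaining = e^(−Te/τ) = e^(−0.57/0.3671) = 0.2117; trapped volume = 465.0 × 0.2117 = 98.441 mL.
Additional alveolar pressure from trapping ≈ V_trapped / C = 98.441 / 58.125 = 1.694 cmH2O.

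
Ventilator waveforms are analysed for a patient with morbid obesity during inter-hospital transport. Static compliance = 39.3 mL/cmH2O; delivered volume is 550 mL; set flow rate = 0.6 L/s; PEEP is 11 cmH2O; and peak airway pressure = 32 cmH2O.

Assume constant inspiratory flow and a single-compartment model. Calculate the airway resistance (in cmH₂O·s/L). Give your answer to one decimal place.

11.7

Equation of motion (constant flow): PIP = Vt/C + R·V̇ + PEEP.
R·V̇ = PIP − Vt/C − PEEP = 32 − 550/39.3 − 11 = 32 − 13.995 − 11 = 7.005 cmH2O.
R = 7.005 / 0.6 = 11.675 cmH2O·s/L.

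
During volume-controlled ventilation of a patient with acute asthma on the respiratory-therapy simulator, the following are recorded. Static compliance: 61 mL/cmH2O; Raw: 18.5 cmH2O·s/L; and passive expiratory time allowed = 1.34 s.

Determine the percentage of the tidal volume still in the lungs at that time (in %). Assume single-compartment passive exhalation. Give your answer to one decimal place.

τ = R × C = 18.5 × 61 mL/cmH2O = 18.5 × 0.061 L/cmH2O = 1.129 s.
Passive exhalation: V(t)/V₀ = e^(−t/τ) = e^(−1.34/1.129) = 0.3052.
Fraction remaining = 0.3052 → 30.52%.

30.5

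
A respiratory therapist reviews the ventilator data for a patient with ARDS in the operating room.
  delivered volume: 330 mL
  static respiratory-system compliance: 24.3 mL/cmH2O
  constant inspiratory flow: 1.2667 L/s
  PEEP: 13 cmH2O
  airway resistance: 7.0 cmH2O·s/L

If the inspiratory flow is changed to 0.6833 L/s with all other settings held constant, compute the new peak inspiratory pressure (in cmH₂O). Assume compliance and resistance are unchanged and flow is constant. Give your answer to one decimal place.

31.4

PIP = Vt/C + R·V̇ + PEEP (constant-flow equation of motion).
Only the resistive term changes: ΔPIP = R × ΔV̇ = 7.0 × (0.6833 − 1.2667) = 7.0 × -0.5834 = -4.084 cmH2O.
Original PIP = 330/24.3 + 7.0×1.2667 + 13 = 35.447 cmH2O; new PIP = 35.447 + (-4.084) = 31.363 cmH2O.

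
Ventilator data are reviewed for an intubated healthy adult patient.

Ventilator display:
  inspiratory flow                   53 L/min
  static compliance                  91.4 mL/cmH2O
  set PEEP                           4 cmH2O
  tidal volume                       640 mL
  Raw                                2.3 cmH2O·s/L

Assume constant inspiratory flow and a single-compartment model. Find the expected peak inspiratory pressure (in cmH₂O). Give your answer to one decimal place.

Flow: 53 L/min ÷ 60 = 0.8833 L/s.
Equation of motion (constant flow): PIP = Vt/C + R·V̇ + PEEP.
PIP = 640/91.4 + 2.3×0.8833 + 4 = 7.002 + 2.032 + 4 = 13.034 cmH2O.

13.0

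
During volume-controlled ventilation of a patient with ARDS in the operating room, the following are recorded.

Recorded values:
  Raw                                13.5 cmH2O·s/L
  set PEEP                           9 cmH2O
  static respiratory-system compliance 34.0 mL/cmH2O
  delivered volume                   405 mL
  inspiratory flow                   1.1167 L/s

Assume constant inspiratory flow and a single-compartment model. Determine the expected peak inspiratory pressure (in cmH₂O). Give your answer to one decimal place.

Equation of motion (constant flow): PIP = Vt/C + R·V̇ + PEEP.
PIP = 405/34.0 + 13.5×1.1167 + 9 = 11.912 + 15.075 + 9 = 35.987 cmH2O.

36.0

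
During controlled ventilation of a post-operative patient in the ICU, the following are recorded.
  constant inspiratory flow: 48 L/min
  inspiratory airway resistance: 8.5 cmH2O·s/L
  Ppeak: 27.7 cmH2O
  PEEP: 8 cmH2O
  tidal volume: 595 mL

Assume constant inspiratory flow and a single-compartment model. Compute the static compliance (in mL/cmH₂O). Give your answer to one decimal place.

46.1

Flow: 48 L/min ÷ 60 = 0.8 L/s.
Equation of motion (constant flow): PIP = Vt/C + R·V̇ + PEEP.
Vt/C = PIP − R·V̇ − PEEP = 27.7 − 8.5×0.8 − 8 = 27.7 − 6.8 − 8 = 12.9 cmH2O.
C = Vt / 12.9 = 595 / 12.9 = 46.124 mL/cmH2O.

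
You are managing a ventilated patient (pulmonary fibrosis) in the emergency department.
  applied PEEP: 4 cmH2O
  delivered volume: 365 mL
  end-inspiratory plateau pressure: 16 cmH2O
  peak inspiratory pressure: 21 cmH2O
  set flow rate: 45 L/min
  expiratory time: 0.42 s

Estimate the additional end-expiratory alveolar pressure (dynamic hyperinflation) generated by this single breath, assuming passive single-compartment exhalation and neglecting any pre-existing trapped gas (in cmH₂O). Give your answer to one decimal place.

1.5

Flow: 45 L/min ÷ 60 = 0.75 L/s.
R = (PIP − Pplat)/V̇ = (21 − 16) / 0.75 = 5.0/0.75 = 6.667 cmH2O·s/L.
C = Vt/(Pplat − PEEP) = 365.0 / (16 − 4) = 365.0/12.0 = 30.417 mL/cmH2O.
τ = R × C = 6.667 × 0.03042 L/cmH2O = 0.2028 s.
Fraction remaining = e^(−Te/τ) = e^(−0.42/0.2028) = 0.1261; trapped volume = 365.0 × 0.1261 = 46.027 mL.
Additional alveolar pressure from trapping ≈ V_trapped / C = 46.027 / 30.417 = 1.513 cmH2O.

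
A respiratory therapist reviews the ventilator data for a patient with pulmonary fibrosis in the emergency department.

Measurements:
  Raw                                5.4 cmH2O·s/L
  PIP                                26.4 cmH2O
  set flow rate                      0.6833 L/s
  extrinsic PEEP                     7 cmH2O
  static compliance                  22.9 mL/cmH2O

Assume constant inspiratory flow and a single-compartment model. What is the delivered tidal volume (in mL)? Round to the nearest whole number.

Equation of motion (constant flow): PIP = Vt/C + R·V̇ + PEEP.
Vt/C = PIP − R·V̇ − PEEP = 26.4 − 3.69 − 7 = 15.71 cmH2O.
Vt = C × 15.71 = 22.9 × 15.71 = 359.76 mL.

360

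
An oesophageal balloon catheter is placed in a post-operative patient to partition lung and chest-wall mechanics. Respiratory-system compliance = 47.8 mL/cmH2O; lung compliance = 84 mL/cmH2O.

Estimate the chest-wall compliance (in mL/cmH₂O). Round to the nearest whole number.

111

1/Ccw = 1/Crs − 1/CL.
1/Ccw = 1/47.8 − 1/84 = 0.009016.
Ccw = 110.91 mL/cmH2O.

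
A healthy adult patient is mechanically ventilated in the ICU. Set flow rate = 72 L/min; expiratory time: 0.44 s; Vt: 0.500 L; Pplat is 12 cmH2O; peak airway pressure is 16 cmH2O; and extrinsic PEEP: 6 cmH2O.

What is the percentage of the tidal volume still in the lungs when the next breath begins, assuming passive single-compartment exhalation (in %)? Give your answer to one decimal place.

20.5

Flow: 72 L/min ÷ 60 = 1.2 L/s.
R = (PIP − Pplat)/V̇ = (16 − 12) / 1.2 = 4.0/1.2 = 3.333 cmH2O·s/L.
C = Vt/(Pplat − PEEP) = 500.0 / (12 − 6) = 500.0/6.0 = 83.333 mL/cmH2O.
τ = R × C = 3.333 × 0.08333 L/cmH2O = 0.2777 s.
Fraction remaining at end-expiration = e^(−Te/τ) = e^(−0.44/0.2777) = 0.2051 → 20.51%.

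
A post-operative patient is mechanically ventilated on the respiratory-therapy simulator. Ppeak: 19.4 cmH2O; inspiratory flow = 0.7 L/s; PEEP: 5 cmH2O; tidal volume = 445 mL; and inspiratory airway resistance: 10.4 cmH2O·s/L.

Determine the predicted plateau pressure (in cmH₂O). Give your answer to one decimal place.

12.1

Pplat = PIP − Raw × flow = 19.4 − 10.4 × 0.7 = 19.4 − 7.28 = 12.12 cmH2O.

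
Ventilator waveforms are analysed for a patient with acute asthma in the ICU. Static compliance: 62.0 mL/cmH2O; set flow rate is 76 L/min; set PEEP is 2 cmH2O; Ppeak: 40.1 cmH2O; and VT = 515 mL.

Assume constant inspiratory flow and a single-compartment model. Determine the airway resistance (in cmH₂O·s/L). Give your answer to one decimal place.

23.5

Flow: 76 L/min ÷ 60 = 1.2667 L/s.
Equation of motion (constant flow): PIP = Vt/C + R·V̇ + PEEP.
R·V̇ = PIP − Vt/C − PEEP = 40.1 − 515/62.0 − 2 = 40.1 − 8.306 − 2 = 29.794 cmH2O.
R = 29.794 / 1.2667 = 23.521 cmH2O·s/L.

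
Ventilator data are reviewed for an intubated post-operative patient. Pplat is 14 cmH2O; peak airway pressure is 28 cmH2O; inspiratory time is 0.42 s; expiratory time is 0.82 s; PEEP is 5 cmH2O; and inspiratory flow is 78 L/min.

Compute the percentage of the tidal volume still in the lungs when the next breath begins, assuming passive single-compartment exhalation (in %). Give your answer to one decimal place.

28.5

Flow: 78 L/min ÷ 60 = 1.3 L/s.
Vt = flow × Ti = 1.3 L/s × 0.42 s × 1000 mL/L = 546.0 mL.
R = (PIP − Pplat)/V̇ = (28 − 14) / 1.3 = 14.0/1.3 = 10.769 cmH2O·s/L.
C = Vt/(Pplat − PEEP) = 546.0 / (14 − 5) = 546.0/9.0 = 60.667 mL/cmH2O.
τ = R × C = 10.769 × 0.06067 L/cmH2O = 0.6534 s.
Fraction remaining at end-expiration = e^(−Te/τ) = e^(−0.82/0.6534) = 0.2851 → 28.51%.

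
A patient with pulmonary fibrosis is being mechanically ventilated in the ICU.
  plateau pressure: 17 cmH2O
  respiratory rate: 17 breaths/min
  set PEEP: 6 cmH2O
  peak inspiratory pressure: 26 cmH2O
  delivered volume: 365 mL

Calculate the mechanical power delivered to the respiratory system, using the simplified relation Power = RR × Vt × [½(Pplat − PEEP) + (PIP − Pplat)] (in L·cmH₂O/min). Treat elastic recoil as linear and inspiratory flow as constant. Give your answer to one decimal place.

Per-breath work = Vt × [½(Pplat−PEEP) + (PIP−Pplat)] = 0.365 × [0.5×11.0 + 9.0] = 0.365 × 14.5 = 5.293 L·cmH2O.
Power = 17 × 5.293 = 89.981 L·cmH2O/min.

90.0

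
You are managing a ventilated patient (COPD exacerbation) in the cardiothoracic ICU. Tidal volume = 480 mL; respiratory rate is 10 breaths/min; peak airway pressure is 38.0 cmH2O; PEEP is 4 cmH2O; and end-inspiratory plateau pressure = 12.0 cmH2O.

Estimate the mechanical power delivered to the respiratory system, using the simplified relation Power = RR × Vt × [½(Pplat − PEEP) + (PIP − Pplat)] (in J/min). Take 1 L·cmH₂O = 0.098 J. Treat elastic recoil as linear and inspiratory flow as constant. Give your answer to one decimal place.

Per-breath work = Vt × [½(Pplat−PEEP) + (PIP−Pplat)] = 0.480 × [0.5×8.0 + 26.0] = 0.480 × 30.0 = 14.4 L·cmH2O.
Power = 10 × 14.4 = 144.0 L·cmH2O/min.
× 0.098 J/(L·cmH2O) → 14.112 J/min.

14.1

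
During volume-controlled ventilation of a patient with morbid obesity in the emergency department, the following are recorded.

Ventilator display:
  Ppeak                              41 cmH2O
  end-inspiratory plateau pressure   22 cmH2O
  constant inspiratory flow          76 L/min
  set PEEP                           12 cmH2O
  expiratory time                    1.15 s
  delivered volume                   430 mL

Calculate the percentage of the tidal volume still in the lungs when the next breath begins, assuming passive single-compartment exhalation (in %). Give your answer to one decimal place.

Flow: 76 L/min ÷ 60 = 1.2667 L/s.
R = (PIP − Pplat)/V̇ = (41 − 22) / 1.2667 = 19.0/1.2667 = 15.0 cmH2O·s/L.
C = Vt/(Pplat − PEEP) = 430.0 / (22 − 12) = 430.0/10.0 = 43.0 mL/cmH2O.
τ = R × C = 15.0 × 0.043 L/cmH2O = 0.645 s.
Fraction remaining at end-expiration = e^(−Te/τ) = e^(−1.15/0.645) = 0.1681 → 16.81%.

16.8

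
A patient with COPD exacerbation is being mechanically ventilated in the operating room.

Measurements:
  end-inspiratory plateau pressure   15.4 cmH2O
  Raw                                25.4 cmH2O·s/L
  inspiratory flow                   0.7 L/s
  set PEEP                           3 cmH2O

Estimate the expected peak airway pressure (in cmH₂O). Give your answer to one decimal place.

PIP = Pplat + Raw × flow = 15.4 + 25.4 × 0.7 = 15.4 + 17.78 = 33.18 cmH2O.

33.2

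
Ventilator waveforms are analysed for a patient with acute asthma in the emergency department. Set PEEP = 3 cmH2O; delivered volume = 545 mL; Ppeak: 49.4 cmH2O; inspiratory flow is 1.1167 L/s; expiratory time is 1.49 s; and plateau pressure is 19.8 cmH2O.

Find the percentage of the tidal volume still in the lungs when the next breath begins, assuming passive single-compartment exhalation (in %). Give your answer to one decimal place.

17.7

R = (PIP − Pplat)/V̇ = (49.4 − 19.8) / 1.1167 = 29.6/1.1167 = 26.507 cmH2O·s/L.
C = Vt/(Pplat − PEEP) = 545.0 / (19.8 − 3) = 545.0/16.8 = 32.44 mL/cmH2O.
τ = R × C = 26.507 × 0.03244 L/cmH2O = 0.8599 s.
Fraction remaining at end-expiration = e^(−Te/τ) = e^(−1.49/0.8599) = 0.1768 → 17.68%.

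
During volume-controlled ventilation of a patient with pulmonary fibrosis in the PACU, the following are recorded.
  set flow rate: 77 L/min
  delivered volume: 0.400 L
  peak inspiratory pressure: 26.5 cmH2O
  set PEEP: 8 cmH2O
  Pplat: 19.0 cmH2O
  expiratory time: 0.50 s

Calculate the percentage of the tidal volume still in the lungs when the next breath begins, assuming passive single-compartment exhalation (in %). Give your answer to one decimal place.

9.5

Flow: 77 L/min ÷ 60 = 1.2833 L/s.
R = (PIP − Pplat)/V̇ = (26.5 − 19.0) / 1.2833 = 7.5/1.2833 = 5.844 cmH2O·s/L.
C = Vt/(Pplat − PEEP) = 400.0 / (19.0 − 8) = 400.0/11.0 = 36.364 mL/cmH2O.
τ = R × C = 5.844 × 0.03636 L/cmH2O = 0.2125 s.
Fraction remaining at end-expiration = e^(−Te/τ) = e^(−0.50/0.2125) = 0.09509 → 9.509%.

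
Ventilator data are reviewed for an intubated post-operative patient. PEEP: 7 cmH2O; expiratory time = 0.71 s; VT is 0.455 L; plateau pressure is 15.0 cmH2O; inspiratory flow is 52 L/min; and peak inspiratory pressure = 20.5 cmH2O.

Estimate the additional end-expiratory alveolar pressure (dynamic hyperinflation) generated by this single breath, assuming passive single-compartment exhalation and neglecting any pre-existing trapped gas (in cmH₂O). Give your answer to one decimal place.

1.1

Flow: 52 L/min ÷ 60 = 0.8667 L/s.
R = (PIP − Pplat)/V̇ = (20.5 − 15.0) / 0.8667 = 5.5/0.8667 = 6.346 cmH2O·s/L.
C = Vt/(Pplat − PEEP) = 455.0 / (15.0 − 7) = 455.0/8.0 = 56.875 mL/cmH2O.
τ = R × C = 6.346 × 0.05688 L/cmH2O = 0.361 s.
Fraction remaining = e^(−Te/τ) = e^(−0.71/0.361) = 0.1399; trapped volume = 455.0 × 0.1399 = 63.655 mL.
Additional alveolar pressure from trapping ≈ V_trapped / C = 63.655 / 56.875 = 1.119 cmH2O.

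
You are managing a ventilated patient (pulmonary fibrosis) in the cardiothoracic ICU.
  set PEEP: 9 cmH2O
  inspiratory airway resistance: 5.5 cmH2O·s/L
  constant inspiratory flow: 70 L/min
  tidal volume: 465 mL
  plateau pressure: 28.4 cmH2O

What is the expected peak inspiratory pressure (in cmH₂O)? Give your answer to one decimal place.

Flow: 70 L/min ÷ 60 = 1.1667 L/s.
PIP = Pplat + Raw × flow = 28.4 + 5.5 × 1.1667 = 28.4 + 6.417 = 34.817 cmH2O.

34.8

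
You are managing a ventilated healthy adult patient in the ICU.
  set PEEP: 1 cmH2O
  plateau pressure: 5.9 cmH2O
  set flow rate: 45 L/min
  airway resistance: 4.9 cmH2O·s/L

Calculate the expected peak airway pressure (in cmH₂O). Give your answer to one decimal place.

Flow: 45 L/min ÷ 60 = 0.75 L/s.
PIP = Pplat + Raw × flow = 5.9 + 4.9 × 0.75 = 5.9 + 3.675 = 9.575 cmH2O.

9.6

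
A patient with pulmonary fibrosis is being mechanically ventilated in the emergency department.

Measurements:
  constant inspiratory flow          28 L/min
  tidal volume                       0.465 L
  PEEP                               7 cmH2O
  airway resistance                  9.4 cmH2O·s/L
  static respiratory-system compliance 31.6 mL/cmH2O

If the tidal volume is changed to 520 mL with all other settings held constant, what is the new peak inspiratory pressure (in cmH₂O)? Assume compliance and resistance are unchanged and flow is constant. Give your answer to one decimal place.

27.8

Flow: 28 L/min ÷ 60 = 0.4667 L/s.
PIP = Vt/C + R·V̇ + PEEP (constant-flow equation of motion).
Only the elastic term changes: ΔPIP = ΔVt / C = (520 − 465) / 31.6 = 1.741 cmH2O.
Original PIP = 465/31.6 + 9.4×0.4667 + 7 = 26.102 cmH2O; new PIP = 26.102 + (1.741) = 27.843 cmH2O.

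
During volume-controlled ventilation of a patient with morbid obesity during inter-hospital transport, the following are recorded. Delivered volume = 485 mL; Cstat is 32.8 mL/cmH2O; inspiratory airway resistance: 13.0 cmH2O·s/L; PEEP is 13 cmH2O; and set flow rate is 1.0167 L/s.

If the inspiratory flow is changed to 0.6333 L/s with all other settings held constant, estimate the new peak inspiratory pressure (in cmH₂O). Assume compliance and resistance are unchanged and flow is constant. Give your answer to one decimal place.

PIP = Vt/C + R·V̇ + PEEP (constant-flow equation of motion).
Only the resistive term changes: ΔPIP = R × ΔV̇ = 13.0 × (0.6333 − 1.0167) = 13.0 × -0.3834 = -4.984 cmH2O.
Original PIP = 485/32.8 + 13.0×1.0167 + 13 = 41.004 cmH2O; new PIP = 41.004 + (-4.984) = 36.02 cmH2O.

36.0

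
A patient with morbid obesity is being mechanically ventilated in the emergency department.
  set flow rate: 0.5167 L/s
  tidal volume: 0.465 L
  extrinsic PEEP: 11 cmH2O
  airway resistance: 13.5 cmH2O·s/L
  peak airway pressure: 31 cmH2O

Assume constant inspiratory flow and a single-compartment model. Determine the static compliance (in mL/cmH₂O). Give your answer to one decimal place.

35.7

Equation of motion (constant flow): PIP = Vt/C + R·V̇ + PEEP.
Vt/C = PIP − R·V̇ − PEEP = 31 − 13.5×0.5167 − 11 = 31 − 6.975 − 11 = 13.025 cmH2O.
C = Vt / 13.025 = 465 / 13.025 = 35.701 mL/cmH2O.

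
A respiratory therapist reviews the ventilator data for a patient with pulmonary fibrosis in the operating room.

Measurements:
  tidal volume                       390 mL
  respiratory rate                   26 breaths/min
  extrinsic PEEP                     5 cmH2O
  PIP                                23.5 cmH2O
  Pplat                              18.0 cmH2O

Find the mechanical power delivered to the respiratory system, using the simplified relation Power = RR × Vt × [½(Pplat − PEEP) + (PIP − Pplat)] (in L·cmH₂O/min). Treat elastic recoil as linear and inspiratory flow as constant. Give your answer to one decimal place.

121.7

Per-breath work = Vt × [½(Pplat−PEEP) + (PIP−Pplat)] = 0.390 × [0.5×13.0 + 5.5] = 0.390 × 12.0 = 4.68 L·cmH2O.
Power = 26 × 4.68 = 121.68 L·cmH2O/min.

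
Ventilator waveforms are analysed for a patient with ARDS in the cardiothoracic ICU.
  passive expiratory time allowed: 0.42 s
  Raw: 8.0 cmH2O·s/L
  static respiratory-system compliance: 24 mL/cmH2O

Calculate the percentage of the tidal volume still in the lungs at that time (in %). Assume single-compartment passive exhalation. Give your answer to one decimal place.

11.2

τ = R × C = 8.0 × 24 mL/cmH2O = 8.0 × 0.024 L/cmH2O = 0.192 s.
Passive exhalation: V(t)/V₀ = e^(−t/τ) = e^(−0.42/0.192) = 0.1122.
Fraction remaining = 0.1122 → 11.22%.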